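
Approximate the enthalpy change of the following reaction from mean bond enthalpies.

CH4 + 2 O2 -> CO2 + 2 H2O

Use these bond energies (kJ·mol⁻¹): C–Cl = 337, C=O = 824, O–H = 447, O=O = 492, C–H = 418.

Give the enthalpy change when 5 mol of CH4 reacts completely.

ΔH = −3900 kJ

Bonds broken (reactants):
  C–H: 4 × 418 = 1672
  O=O: 2 × 492 = 984
  Σ(broken) = 2656 kJ
Bonds formed (products):
  C=O: 2 × 824 = 1648
  O–H: 4 × 447 = 1788
  Σ(formed) = 3436 kJ
ΔH = Σ(broken) − Σ(formed) = 2656 − 3436 = −780 kJ
For 5× the reaction as written: 5 × (−780) = −3900 kJ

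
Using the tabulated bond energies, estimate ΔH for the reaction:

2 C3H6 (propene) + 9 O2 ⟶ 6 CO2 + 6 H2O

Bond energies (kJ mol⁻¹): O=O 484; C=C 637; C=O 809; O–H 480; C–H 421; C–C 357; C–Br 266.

ΔH ≈ −4072 kJ

Bonds broken (reactants):
  C–C: 2 × 357 = 714
  C–H: 12 × 421 = 5052
  C=C: 2 × 637 = 1274
  O=O: 9 × 484 = 4356
  Σ(broken) = 11396 kJ
Bonds formed (products):
  C=O: 12 × 809 = 9708
  O–H: 12 × 480 = 5760
  Σ(formed) = 15468 kJ
ΔH = Σ(broken) − Σ(formed) = 11396 − 15468 = −4072 kJ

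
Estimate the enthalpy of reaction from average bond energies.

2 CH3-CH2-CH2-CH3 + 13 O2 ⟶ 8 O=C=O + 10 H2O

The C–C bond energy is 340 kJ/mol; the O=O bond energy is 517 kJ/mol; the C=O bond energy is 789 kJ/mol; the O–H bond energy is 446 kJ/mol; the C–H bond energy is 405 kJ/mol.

Bonds broken (reactants):
  C–C: 6 × 340 = 2040
  C–H: 20 × 405 = 8100
  O=O: 13 × 517 = 6721
  Σ(broken) = 16861 kJ
Bonds formed (products):
  C=O: 16 × 789 = 12624
  O–H: 20 × 446 = 8920
  Σ(formed) = 21544 kJ
ΔH = Σ(broken) − Σ(formed) = 16861 − 21544 = −4683 kJ

ΔH ≈ −4683 kJ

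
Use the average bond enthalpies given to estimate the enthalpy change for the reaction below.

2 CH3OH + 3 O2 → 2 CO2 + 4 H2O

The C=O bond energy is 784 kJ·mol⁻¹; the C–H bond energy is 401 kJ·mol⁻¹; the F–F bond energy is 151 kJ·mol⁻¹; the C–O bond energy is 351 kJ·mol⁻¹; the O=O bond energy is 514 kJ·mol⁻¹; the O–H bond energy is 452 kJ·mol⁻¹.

Bonds broken (reactants):
  C–H: 6 × 401 = 2406
  C–O: 2 × 351 = 702
  O–H: 2 × 452 = 904
  O=O: 3 × 514 = 1542
  Σ(broken) = 5554 kJ
Bonds formed (products):
  C=O: 4 × 784 = 3136
  O–H: 8 × 452 = 3616
  Σ(formed) = 6752 kJ
ΔH = Σ(broken) − Σ(formed) = 5554 − 6752 = −1198 kJ

ΔH ≈ −1198 kJ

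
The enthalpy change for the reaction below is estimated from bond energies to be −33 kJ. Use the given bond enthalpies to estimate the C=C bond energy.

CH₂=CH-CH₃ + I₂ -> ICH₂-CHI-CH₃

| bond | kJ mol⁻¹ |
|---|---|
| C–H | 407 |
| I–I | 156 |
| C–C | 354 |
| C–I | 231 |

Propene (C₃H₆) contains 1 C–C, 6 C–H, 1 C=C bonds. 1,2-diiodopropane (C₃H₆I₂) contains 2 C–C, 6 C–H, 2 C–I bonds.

Let D be the C=C bond energy.
Σ(broken) = 1×354 + 6×407 + 1×D + 1×156 = 2952 + D
Σ(formed) = 2×354 + 6×407 + 2×231 = 3612
ΔH = Σ(broken) − Σ(formed) = (2952 + D) − (3612) = −660 + D
Setting this equal to −33 kJ gives D = 627 kJ/mol.

D(C=C) ≈ 627 kJ/mol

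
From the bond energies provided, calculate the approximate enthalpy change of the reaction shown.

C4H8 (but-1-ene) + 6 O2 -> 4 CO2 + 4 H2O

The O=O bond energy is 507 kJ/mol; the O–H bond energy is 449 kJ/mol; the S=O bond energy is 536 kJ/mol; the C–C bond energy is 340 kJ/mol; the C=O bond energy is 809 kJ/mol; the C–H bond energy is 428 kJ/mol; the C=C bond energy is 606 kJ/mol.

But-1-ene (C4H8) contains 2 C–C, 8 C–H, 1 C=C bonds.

ΔH ≈ −2312 kJ

Bonds broken (reactants):
  C–C: 2 × 340 = 680
  C–H: 8 × 428 = 3424
  C=C: 1 × 606 = 606
  O=O: 6 × 507 = 3042
  Σ(broken) = 7752 kJ
Bonds formed (products):
  C=O: 8 × 809 = 6472
  O–H: 8 × 449 = 3592
  Σ(formed) = 10064 kJ
ΔH = Σ(broken) − Σ(formed) = 7752 − 10064 = −2312 kJ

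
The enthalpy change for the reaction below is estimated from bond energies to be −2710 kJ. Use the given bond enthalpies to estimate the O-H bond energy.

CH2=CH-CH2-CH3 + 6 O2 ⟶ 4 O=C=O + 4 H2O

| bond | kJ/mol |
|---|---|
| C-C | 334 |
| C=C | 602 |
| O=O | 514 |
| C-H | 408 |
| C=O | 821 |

Let D be the O-H bond energy.
Σ(broken) = 2×334 + 8×408 + 1×602 + 6×514 = 7618
Σ(formed) = 8×821 + 8×D = 6568 + 8D
ΔH = Σ(broken) − Σ(formed) = (7618) − (6568 + 8D) = +1050 − 8D
Setting this equal to −2710 kJ gives 8D = 3760, so D = 470 kJ/mol.

D(O-H) ≈ 470 kJ/mol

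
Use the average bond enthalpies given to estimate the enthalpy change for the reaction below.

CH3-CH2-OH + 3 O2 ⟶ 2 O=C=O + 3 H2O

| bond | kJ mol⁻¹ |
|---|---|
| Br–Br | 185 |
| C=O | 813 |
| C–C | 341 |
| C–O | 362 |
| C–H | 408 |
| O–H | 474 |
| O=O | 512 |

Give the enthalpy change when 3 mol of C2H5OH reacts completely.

ΔH = −4029 kJ

Bonds broken (reactants):
  C–C: 1 × 341 = 341
  C–H: 5 × 408 = 2040
  C–O: 1 × 362 = 362
  O–H: 1 × 474 = 474
  O=O: 3 × 512 = 1536
  Σ(broken) = 4753 kJ
Bonds formed (products):
  C=O: 4 × 813 = 3252
  O–H: 6 × 474 = 2844
  Σ(formed) = 6096 kJ
ΔH = Σ(broken) − Σ(formed) = 4753 − 6096 = −1343 kJ
For 3× the reaction as written: 3 × (−1343) = −4029 kJ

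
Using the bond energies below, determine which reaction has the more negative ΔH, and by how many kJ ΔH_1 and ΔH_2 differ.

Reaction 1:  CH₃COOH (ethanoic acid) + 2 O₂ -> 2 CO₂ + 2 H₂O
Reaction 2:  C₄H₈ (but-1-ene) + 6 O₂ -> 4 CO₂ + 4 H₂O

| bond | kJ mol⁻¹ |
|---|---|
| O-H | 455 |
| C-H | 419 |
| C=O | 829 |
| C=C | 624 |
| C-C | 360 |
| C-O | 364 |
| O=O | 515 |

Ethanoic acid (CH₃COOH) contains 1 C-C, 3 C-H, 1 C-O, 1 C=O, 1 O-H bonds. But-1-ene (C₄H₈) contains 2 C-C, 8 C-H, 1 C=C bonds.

Reaction 1:
  Bonds broken (reactants):
    C-C: 1 × 360 = 360
    C-H: 3 × 419 = 1257
    C-O: 1 × 364 = 364
    C=O: 1 × 829 = 829
    O-H: 1 × 455 = 455
    O=O: 2 × 515 = 1030
    Σ(broken) = 4295 kJ
  Bonds formed (products):
    C=O: 4 × 829 = 3316
    O-H: 4 × 455 = 1820
    Σ(formed) = 5136 kJ
  ΔH_1 = 4295 − 5136 = −841 kJ
Reaction 2:
  Bonds broken (reactants):
    C-C: 2 × 360 = 720
    C-H: 8 × 419 = 3352
    C=C: 1 × 624 = 624
    O=O: 6 × 515 = 3090
    Σ(broken) = 7786 kJ
  Bonds formed (products):
    C=O: 8 × 829 = 6632
    O-H: 8 × 455 = 3640
    Σ(formed) = 10272 kJ
  ΔH_2 = 7786 − 10272 = −2486 kJ
ΔH_1 − ΔH_2 = +1645 kJ, so reaction 2 has the more negative ΔH; |ΔH_1 − ΔH_2| = 1645 kJ.

Reaction 2, by 1645 kJ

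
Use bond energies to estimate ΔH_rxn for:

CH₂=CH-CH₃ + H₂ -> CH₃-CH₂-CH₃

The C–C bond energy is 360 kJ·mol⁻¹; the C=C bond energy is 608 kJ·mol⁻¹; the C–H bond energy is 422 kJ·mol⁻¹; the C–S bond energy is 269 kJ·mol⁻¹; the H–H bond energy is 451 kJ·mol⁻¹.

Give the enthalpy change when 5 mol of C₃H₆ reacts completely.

Bonds broken (reactants):
  C–C: 1 × 360 = 360
  C–H: 6 × 422 = 2532
  C=C: 1 × 608 = 608
  H–H: 1 × 451 = 451
  Σ(broken) = 3951 kJ
Bonds formed (products):
  C–C: 2 × 360 = 720
  C–H: 8 × 422 = 3376
  Σ(formed) = 4096 kJ
ΔH = Σ(broken) − Σ(formed) = 3951 − 4096 = −145 kJ
For 5× the reaction as written: 5 × (−145) = −725 kJ

ΔH = −725 kJ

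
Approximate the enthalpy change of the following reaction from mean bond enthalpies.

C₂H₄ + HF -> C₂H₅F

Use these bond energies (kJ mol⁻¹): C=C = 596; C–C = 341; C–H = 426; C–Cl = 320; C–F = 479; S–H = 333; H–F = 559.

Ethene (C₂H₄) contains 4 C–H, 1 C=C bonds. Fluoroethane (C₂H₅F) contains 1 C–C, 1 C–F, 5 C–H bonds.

Bonds broken (reactants):
  C–H: 4 × 426 = 1704
  C=C: 1 × 596 = 596
  H–F: 1 × 559 = 559
  Σ(broken) = 2859 kJ
Bonds formed (products):
  C–C: 1 × 341 = 341
  C–F: 1 × 479 = 479
  C–H: 5 × 426 = 2130
  Σ(formed) = 2950 kJ
ΔH = Σ(broken) − Σ(formed) = 2859 − 2950 = −91 kJ

ΔH ≈ −91 kJ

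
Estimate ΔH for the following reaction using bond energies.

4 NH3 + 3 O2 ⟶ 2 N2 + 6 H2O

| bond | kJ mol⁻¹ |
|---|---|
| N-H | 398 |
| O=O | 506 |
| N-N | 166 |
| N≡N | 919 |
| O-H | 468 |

Bonds broken (reactants):
  N-H: 12 × 398 = 4776
  O=O: 3 × 506 = 1518
  Σ(broken) = 6294 kJ
Bonds formed (products):
  N≡N: 2 × 919 = 1838
  O-H: 12 × 468 = 5616
  Σ(formed) = 7454 kJ
ΔH = Σ(broken) − Σ(formed) = 6294 − 7454 = −1160 kJ

ΔH ≈ −1160 kJ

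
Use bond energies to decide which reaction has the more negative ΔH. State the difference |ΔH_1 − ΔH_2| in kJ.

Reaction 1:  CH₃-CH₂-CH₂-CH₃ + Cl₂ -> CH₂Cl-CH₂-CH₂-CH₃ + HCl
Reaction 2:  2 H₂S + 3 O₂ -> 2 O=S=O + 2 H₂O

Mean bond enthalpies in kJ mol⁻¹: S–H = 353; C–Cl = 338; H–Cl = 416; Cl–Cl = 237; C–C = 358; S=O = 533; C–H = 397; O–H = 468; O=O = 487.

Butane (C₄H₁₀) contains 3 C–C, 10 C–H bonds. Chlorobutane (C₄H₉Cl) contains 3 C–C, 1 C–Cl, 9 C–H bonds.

Reaction 1:
  Bonds broken (reactants):
    C–C: 3 × 358 = 1074
    C–H: 10 × 397 = 3970
    Cl–Cl: 1 × 237 = 237
    Σ(broken) = 5281 kJ
  Bonds formed (products):
    C–C: 3 × 358 = 1074
    C–Cl: 1 × 338 = 338
    C–H: 9 × 397 = 3573
    H–Cl: 1 × 416 = 416
    Σ(formed) = 5401 kJ
  ΔH_1 = 5281 − 5401 = −120 kJ
Reaction 2:
  Bonds broken (reactants):
    O=O: 3 × 487 = 1461
    S–H: 4 × 353 = 1412
    Σ(broken) = 2873 kJ
  Bonds formed (products):
    O–H: 4 × 468 = 1872
    S=O: 4 × 533 = 2132
    Σ(formed) = 4004 kJ
  ΔH_2 = 2873 − 4004 = −1131 kJ
ΔH_1 − ΔH_2 = +1011 kJ, so reaction 2 has the more negative ΔH; |ΔH_1 − ΔH_2| = 1011 kJ.

Reaction 2, by 1011 kJ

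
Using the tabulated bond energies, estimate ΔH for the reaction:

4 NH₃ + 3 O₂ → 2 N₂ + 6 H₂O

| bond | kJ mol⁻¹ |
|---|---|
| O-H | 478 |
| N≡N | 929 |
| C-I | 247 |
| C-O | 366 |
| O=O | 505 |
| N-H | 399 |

ΔH ≈ −1291 kJ

Bonds broken (reactants):
  N-H: 12 × 399 = 4788
  O=O: 3 × 505 = 1515
  Σ(broken) = 6303 kJ
Bonds formed (products):
  N≡N: 2 × 929 = 1858
  O-H: 12 × 478 = 5736
  Σ(formed) = 7594 kJ
ΔH = Σ(broken) − Σ(formed) = 6303 − 7594 = −1291 kJ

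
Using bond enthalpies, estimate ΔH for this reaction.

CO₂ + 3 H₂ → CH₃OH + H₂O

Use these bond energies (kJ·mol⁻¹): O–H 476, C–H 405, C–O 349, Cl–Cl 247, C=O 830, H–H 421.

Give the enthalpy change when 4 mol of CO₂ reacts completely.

Bonds broken (reactants):
  C=O: 2 × 830 = 1660
  H–H: 3 × 421 = 1263
  Σ(broken) = 2923 kJ
Bonds formed (products):
  C–H: 3 × 405 = 1215
  C–O: 1 × 349 = 349
  O–H: 3 × 476 = 1428
  Σ(formed) = 2992 kJ
ΔH = Σ(broken) − Σ(formed) = 2923 − 2992 = −69 kJ
For 4× the reaction as written: 4 × (−69) = −276 kJ

ΔH = −276 kJ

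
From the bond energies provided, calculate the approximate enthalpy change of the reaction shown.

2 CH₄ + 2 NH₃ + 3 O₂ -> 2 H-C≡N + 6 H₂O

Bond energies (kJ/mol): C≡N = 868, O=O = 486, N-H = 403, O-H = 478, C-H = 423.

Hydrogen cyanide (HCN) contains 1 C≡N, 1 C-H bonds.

ΔH ≈ −1058 kJ

Bonds broken (reactants):
  C-H: 8 × 423 = 3384
  N-H: 6 × 403 = 2418
  O=O: 3 × 486 = 1458
  Σ(broken) = 7260 kJ
Bonds formed (products):
  C≡N: 2 × 868 = 1736
  C-H: 2 × 423 = 846
  O-H: 12 × 478 = 5736
  Σ(formed) = 8318 kJ
ΔH = Σ(broken) − Σ(formed) = 7260 − 8318 = −1058 kJ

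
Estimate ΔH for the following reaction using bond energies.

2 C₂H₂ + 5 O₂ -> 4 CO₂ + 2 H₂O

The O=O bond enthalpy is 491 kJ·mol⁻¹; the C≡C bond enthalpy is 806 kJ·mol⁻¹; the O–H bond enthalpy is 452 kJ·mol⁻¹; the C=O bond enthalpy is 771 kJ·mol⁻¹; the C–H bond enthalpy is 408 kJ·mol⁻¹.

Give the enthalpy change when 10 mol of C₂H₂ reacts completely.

Bonds broken (reactants):
  C≡C: 2 × 806 = 1612
  C–H: 4 × 408 = 1632
  O=O: 5 × 491 = 2455
  Σ(broken) = 5699 kJ
Bonds formed (products):
  C=O: 8 × 771 = 6168
  O–H: 4 × 452 = 1808
  Σ(formed) = 7976 kJ
ΔH = Σ(broken) − Σ(formed) = 5699 − 7976 = −2277 kJ
For 5× the reaction as written: 5 × (−2277) = −11385 kJ

ΔH = −11385 kJ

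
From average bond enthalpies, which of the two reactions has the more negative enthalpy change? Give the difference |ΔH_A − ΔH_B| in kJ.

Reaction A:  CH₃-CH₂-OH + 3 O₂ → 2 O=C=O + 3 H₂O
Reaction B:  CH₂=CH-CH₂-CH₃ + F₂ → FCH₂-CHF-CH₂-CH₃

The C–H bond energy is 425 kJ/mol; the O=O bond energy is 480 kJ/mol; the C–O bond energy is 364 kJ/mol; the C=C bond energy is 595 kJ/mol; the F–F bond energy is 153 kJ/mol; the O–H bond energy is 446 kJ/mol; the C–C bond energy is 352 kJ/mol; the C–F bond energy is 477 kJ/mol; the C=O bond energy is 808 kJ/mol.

Reaction A:
  Bonds broken (reactants):
    C–C: 1 × 352 = 352
    C–H: 5 × 425 = 2125
    C–O: 1 × 364 = 364
    O–H: 1 × 446 = 446
    O=O: 3 × 480 = 1440
    Σ(broken) = 4727 kJ
  Bonds formed (products):
    C=O: 4 × 808 = 3232
    O–H: 6 × 446 = 2676
    Σ(formed) = 5908 kJ
  ΔH_A = 4727 − 5908 = −1181 kJ
Reaction B:
  Bonds broken (reactants):
    C–C: 2 × 352 = 704
    C–H: 8 × 425 = 3400
    C=C: 1 × 595 = 595
    F–F: 1 × 153 = 153
    Σ(broken) = 4852 kJ
  Bonds formed (products):
    C–C: 3 × 352 = 1056
    C–F: 2 × 477 = 954
    C–H: 8 × 425 = 3400
    Σ(formed) = 5410 kJ
  ΔH_B = 4852 − 5410 = −558 kJ
ΔH_A − ΔH_B = −623 kJ, so reaction A has the more negative ΔH; |ΔH_A − ΔH_B| = 623 kJ.

Reaction A, by 623 kJ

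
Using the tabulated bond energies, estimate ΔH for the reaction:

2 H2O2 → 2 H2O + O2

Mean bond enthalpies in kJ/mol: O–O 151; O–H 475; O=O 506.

ΔH ≈ −204 kJ

Bonds broken (reactants):
  O–H: 4 × 475 = 1900
  O–O: 2 × 151 = 302
  Σ(broken) = 2202 kJ
Bonds formed (products):
  O–H: 4 × 475 = 1900
  O=O: 1 × 506 = 506
  Σ(formed) = 2406 kJ
ΔH = Σ(broken) − Σ(formed) = 2202 − 2406 = −204 kJ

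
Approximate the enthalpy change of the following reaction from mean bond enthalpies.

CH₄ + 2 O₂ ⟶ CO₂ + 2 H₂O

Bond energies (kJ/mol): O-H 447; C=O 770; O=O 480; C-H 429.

ΔH ≈ −652 kJ

Bonds broken (reactants):
  C-H: 4 × 429 = 1716
  O=O: 2 × 480 = 960
  Σ(broken) = 2676 kJ
Bonds formed (products):
  C=O: 2 × 770 = 1540
  O-H: 4 × 447 = 1788
  Σ(formed) = 3328 kJ
ΔH = Σ(broken) − Σ(formed) = 2676 − 3328 = −652 kJ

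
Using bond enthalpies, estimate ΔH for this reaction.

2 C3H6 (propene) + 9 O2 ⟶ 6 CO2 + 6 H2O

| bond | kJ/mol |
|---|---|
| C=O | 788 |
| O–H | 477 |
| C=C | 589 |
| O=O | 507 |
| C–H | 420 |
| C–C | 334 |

Bonds broken (reactants):
  C–C: 2 × 334 = 668
  C–H: 12 × 420 = 5040
  C=C: 2 × 589 = 1178
  O=O: 9 × 507 = 4563
  Σ(broken) = 11449 kJ
Bonds formed (products):
  C=O: 12 × 788 = 9456
  O–H: 12 × 477 = 5724
  Σ(formed) = 15180 kJ
ΔH = Σ(broken) − Σ(formed) = 11449 − 15180 = −3731 kJ

ΔH ≈ −3731 kJ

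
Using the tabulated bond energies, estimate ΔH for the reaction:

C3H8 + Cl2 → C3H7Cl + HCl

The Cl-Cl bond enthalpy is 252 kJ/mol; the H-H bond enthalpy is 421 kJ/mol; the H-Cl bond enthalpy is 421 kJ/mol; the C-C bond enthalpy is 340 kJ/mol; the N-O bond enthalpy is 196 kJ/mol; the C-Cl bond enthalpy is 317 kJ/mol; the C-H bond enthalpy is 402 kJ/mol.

ΔH ≈ −84 kJ

Bonds broken (reactants):
  C-C: 2 × 340 = 680
  C-H: 8 × 402 = 3216
  Cl-Cl: 1 × 252 = 252
  Σ(broken) = 4148 kJ
Bonds formed (products):
  C-C: 2 × 340 = 680
  C-Cl: 1 × 317 = 317
  C-H: 7 × 402 = 2814
  H-Cl: 1 × 421 = 421
  Σ(formed) = 4232 kJ
ΔH = Σ(broken) − Σ(formed) = 4148 − 4232 = −84 kJ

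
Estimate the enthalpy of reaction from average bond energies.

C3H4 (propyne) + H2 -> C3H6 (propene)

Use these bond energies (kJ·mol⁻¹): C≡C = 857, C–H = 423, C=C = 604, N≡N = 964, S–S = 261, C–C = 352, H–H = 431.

ΔH ≈ −162 kJ

Bonds broken (reactants):
  C≡C: 1 × 857 = 857
  C–C: 1 × 352 = 352
  C–H: 4 × 423 = 1692
  H–H: 1 × 431 = 431
  Σ(broken) = 3332 kJ
Bonds formed (products):
  C–C: 1 × 352 = 352
  C–H: 6 × 423 = 2538
  C=C: 1 × 604 = 604
  Σ(formed) = 3494 kJ
ΔH = Σ(broken) − Σ(formed) = 3332 − 3494 = −162 kJ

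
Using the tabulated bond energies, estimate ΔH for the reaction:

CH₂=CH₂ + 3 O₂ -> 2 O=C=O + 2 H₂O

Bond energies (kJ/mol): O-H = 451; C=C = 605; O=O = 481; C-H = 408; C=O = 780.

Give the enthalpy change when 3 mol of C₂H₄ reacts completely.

ΔH = −3732 kJ

Bonds broken (reactants):
  C-H: 4 × 408 = 1632
  C=C: 1 × 605 = 605
  O=O: 3 × 481 = 1443
  Σ(broken) = 3680 kJ
Bonds formed (products):
  C=O: 4 × 780 = 3120
  O-H: 4 × 451 = 1804
  Σ(formed) = 4924 kJ
ΔH = Σ(broken) − Σ(formed) = 3680 − 4924 = −1244 kJ
For 3× the reaction as written: 3 × (−1244) = −3732 kJ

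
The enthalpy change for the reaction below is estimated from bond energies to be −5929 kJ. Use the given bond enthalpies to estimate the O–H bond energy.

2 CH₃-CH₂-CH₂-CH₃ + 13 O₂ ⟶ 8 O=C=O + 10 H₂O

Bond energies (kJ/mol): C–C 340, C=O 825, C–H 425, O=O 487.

Let D be the O–H bond energy.
Σ(broken) = 6×340 + 20×425 + 13×487 = 16871
Σ(formed) = 16×825 + 20×D = 13200 + 20D
ΔH = Σ(broken) − Σ(formed) = (16871) − (13200 + 20D) = +3671 − 20D
Setting this equal to −5929 kJ gives 20D = 9600, so D = 480 kJ/mol.

D(O–H) ≈ 480 kJ/mol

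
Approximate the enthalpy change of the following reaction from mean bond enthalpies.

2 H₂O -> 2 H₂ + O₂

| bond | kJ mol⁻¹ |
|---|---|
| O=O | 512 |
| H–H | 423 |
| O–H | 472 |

ΔH ≈ +530 kJ

Bonds broken (reactants):
  O–H: 4 × 472 = 1888
  Σ(broken) = 1888 kJ
Bonds formed (products):
  H–H: 2 × 423 = 846
  O=O: 1 × 512 = 512
  Σ(formed) = 1358 kJ
ΔH = Σ(broken) − Σ(formed) = 1888 − 1358 = +530 kJ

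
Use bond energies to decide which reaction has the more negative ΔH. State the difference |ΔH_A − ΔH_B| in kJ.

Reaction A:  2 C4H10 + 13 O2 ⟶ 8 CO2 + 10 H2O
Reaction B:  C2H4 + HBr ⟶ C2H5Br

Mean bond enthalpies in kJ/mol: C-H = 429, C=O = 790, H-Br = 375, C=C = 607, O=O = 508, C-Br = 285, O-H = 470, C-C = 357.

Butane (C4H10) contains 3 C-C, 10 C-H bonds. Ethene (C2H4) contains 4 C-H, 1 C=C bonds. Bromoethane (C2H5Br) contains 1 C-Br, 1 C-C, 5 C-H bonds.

Reaction A, by 4625 kJ

Reaction A:
  Bonds broken (reactants):
    C-C: 6 × 357 = 2142
    C-H: 20 × 429 = 8580
    O=O: 13 × 508 = 6604
    Σ(broken) = 17326 kJ
  Bonds formed (products):
    C=O: 16 × 790 = 12640
    O-H: 20 × 470 = 9400
    Σ(formed) = 22040 kJ
  ΔH_A = 17326 − 22040 = −4714 kJ
Reaction B:
  Bonds broken (reactants):
    C-H: 4 × 429 = 1716
    C=C: 1 × 607 = 607
    H-Br: 1 × 375 = 375
    Σ(broken) = 2698 kJ
  Bonds formed (products):
    C-Br: 1 × 285 = 285
    C-C: 1 × 357 = 357
    C-H: 5 × 429 = 2145
    Σ(formed) = 2787 kJ
  ΔH_B = 2698 − 2787 = −89 kJ
ΔH_A − ΔH_B = −4625 kJ, so reaction A has the more negative ΔH; |ΔH_A − ΔH_B| = 4625 kJ.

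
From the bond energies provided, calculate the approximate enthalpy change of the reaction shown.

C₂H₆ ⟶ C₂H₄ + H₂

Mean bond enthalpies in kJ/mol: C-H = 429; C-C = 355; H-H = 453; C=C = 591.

ΔH ≈ +169 kJ

Bonds broken (reactants):
  C-C: 1 × 355 = 355
  C-H: 6 × 429 = 2574
  Σ(broken) = 2929 kJ
Bonds formed (products):
  C-H: 4 × 429 = 1716
  C=C: 1 × 591 = 591
  H-H: 1 × 453 = 453
  Σ(formed) = 2760 kJ
ΔH = Σ(broken) − Σ(formed) = 2929 − 2760 = +169 kJ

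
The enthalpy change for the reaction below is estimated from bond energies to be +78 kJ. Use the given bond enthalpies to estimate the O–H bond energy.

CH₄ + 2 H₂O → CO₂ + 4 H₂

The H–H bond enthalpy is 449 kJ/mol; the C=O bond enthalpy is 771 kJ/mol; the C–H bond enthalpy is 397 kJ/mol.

Let D be the O–H bond energy.
Σ(broken) = 4×397 + 4×D = 1588 + 4D
Σ(formed) = 2×771 + 4×449 = 3338
ΔH = Σ(broken) − Σ(formed) = (1588 + 4D) − (3338) = −1750 + 4D
Setting this equal to +78 kJ gives 4D = 1828, so D = 457 kJ/mol.

D(O–H) ≈ 457 kJ/mol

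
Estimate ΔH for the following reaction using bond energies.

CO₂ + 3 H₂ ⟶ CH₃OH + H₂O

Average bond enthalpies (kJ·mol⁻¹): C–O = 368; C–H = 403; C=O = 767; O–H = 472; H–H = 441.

Bonds broken (reactants):
  C=O: 2 × 767 = 1534
  H–H: 3 × 441 = 1323
  Σ(broken) = 2857 kJ
Bonds formed (products):
  C–H: 3 × 403 = 1209
  C–O: 1 × 368 = 368
  O–H: 3 × 472 = 1416
  Σ(formed) = 2993 kJ
ΔH = Σ(broken) − Σ(formed) = 2857 − 2993 = −136 kJ

ΔH ≈ −136 kJ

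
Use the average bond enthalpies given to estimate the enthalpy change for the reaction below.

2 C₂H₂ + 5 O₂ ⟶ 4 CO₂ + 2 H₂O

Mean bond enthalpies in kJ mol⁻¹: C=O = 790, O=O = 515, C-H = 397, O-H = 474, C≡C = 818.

Bonds broken (reactants):
  C≡C: 2 × 818 = 1636
  C-H: 4 × 397 = 1588
  O=O: 5 × 515 = 2575
  Σ(broken) = 5799 kJ
Bonds formed (products):
  C=O: 8 × 790 = 6320
  O-H: 4 × 474 = 1896
  Σ(formed) = 8216 kJ
ΔH = Σ(broken) − Σ(formed) = 5799 − 8216 = −2417 kJ

ΔH ≈ −2417 kJ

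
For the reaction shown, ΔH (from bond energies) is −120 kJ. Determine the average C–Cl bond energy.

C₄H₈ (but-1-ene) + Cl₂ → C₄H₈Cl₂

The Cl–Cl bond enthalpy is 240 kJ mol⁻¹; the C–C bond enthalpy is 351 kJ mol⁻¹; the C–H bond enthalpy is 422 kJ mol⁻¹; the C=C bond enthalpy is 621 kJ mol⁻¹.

Let D be the C–Cl bond energy.
Σ(broken) = 2×351 + 8×422 + 1×621 + 1×240 = 4939
Σ(formed) = 3×351 + 2×D + 8×422 = 4429 + 2D
ΔH = Σ(broken) − Σ(formed) = (4939) − (4429 + 2D) = +510 − 2D
Setting this equal to −120 kJ gives 2D = 630, so D = 315 kJ/mol.

D(C–Cl) ≈ 315 kJ/mol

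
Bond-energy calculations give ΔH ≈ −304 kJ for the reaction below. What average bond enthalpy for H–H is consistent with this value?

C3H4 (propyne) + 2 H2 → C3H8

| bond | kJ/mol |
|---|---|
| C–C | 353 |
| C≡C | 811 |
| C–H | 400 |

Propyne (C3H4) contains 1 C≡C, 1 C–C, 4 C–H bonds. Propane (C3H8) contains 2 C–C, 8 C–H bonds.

Let D be the H–H bond energy.
Σ(broken) = 1×811 + 1×353 + 4×400 + 2×D = 2764 + 2D
Σ(formed) = 2×353 + 8×400 = 3906
ΔH = Σ(broken) − Σ(formed) = (2764 + 2D) − (3906) = −1142 + 2D
Setting this equal to −304 kJ gives 2D = 838, so D = 419 kJ/mol.

D(H–H) ≈ 419 kJ/mol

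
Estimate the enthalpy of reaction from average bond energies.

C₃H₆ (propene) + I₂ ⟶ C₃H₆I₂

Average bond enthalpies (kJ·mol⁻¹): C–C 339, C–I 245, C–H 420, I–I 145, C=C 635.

ΔH ≈ −49 kJ

Bonds broken (reactants):
  C–C: 1 × 339 = 339
  C–H: 6 × 420 = 2520
  C=C: 1 × 635 = 635
  I–I: 1 × 145 = 145
  Σ(broken) = 3639 kJ
Bonds formed (products):
  C–C: 2 × 339 = 678
  C–H: 6 × 420 = 2520
  C–I: 2 × 245 = 490
  Σ(formed) = 3688 kJ
ΔH = Σ(broken) − Σ(formed) = 3639 − 3688 = −49 kJ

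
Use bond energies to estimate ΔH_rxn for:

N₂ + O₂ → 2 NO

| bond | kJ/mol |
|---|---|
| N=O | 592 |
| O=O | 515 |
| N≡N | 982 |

ΔH ≈ +313 kJ

Bonds broken (reactants):
  N≡N: 1 × 982 = 982
  O=O: 1 × 515 = 515
  Σ(broken) = 1497 kJ
Bonds formed (products):
  N=O: 2 × 592 = 1184
  Σ(formed) = 1184 kJ
ΔH = Σ(broken) − Σ(formed) = 1497 − 1184 = +313 kJ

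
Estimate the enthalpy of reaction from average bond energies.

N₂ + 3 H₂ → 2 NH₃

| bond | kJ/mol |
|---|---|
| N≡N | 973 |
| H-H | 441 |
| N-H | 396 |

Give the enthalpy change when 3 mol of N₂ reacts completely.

Bonds broken (reactants):
  H-H: 3 × 441 = 1323
  N≡N: 1 × 973 = 973
  Σ(broken) = 2296 kJ
Bonds formed (products):
  N-H: 6 × 396 = 2376
  Σ(formed) = 2376 kJ
ΔH = Σ(broken) − Σ(formed) = 2296 − 2376 = −80 kJ
For 3× the reaction as written: 3 × (−80) = −240 kJ

ΔH = −240 kJ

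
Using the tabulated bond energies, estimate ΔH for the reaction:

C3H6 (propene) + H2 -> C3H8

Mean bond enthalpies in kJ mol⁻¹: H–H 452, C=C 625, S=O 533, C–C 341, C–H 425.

ΔH ≈ −114 kJ

Bonds broken (reactants):
  C–C: 1 × 341 = 341
  C–H: 6 × 425 = 2550
  C=C: 1 × 625 = 625
  H–H: 1 × 452 = 452
  Σ(broken) = 3968 kJ
Bonds formed (products):
  C–C: 2 × 341 = 682
  C–H: 8 × 425 = 3400
  Σ(formed) = 4082 kJ
ΔH = Σ(broken) − Σ(formed) = 3968 − 4082 = −114 kJ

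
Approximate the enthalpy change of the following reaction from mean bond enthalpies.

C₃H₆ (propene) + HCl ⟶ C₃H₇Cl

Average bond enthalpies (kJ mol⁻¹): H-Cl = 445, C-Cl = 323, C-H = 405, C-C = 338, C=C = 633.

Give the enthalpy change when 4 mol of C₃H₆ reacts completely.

Bonds broken (reactants):
  C-C: 1 × 338 = 338
  C-H: 6 × 405 = 2430
  C=C: 1 × 633 = 633
  H-Cl: 1 × 445 = 445
  Σ(broken) = 3846 kJ
Bonds formed (products):
  C-C: 2 × 338 = 676
  C-Cl: 1 × 323 = 323
  C-H: 7 × 405 = 2835
  Σ(formed) = 3834 kJ
ΔH = Σ(broken) − Σ(formed) = 3846 − 3834 = +12 kJ
For 4× the reaction as written: 4 × (+12) = +48 kJ

ΔH = +48 kJ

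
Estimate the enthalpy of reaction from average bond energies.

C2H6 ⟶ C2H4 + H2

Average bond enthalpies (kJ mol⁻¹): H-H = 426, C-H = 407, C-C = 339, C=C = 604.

Bonds broken (reactants):
  C-C: 1 × 339 = 339
  C-H: 6 × 407 = 2442
  Σ(broken) = 2781 kJ
Bonds formed (products):
  C-H: 4 × 407 = 1628
  C=C: 1 × 604 = 604
  H-H: 1 × 426 = 426
  Σ(formed) = 2658 kJ
ΔH = Σ(broken) − Σ(formed) = 2781 − 2658 = +123 kJ

ΔH ≈ +123 kJ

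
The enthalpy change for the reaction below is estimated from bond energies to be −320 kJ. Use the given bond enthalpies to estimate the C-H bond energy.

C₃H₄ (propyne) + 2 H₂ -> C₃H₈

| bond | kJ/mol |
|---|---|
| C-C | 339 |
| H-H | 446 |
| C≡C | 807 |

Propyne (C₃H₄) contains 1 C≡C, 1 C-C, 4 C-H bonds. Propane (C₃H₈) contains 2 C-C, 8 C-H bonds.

Let D be the C-H bond energy.
Σ(broken) = 1×807 + 1×339 + 4×D + 2×446 = 2038 + 4D
Σ(formed) = 2×339 + 8×D = 678 + 8D
ΔH = Σ(broken) − Σ(formed) = (2038 + 4D) − (678 + 8D) = +1360 − 4D
Setting this equal to −320 kJ gives 4D = 1680, so D = 420 kJ/mol.

D(C-H) ≈ 420 kJ/mol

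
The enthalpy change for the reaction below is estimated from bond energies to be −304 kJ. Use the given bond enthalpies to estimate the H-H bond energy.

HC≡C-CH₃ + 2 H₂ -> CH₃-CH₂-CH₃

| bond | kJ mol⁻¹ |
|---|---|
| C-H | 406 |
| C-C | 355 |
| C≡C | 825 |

D(H-H) ≈ 425 kJ/mol

Let D be the H-H bond energy.
Σ(broken) = 1×825 + 1×355 + 4×406 + 2×D = 2804 + 2D
Σ(formed) = 2×355 + 8×406 = 3958
ΔH = Σ(broken) − Σ(formed) = (2804 + 2D) − (3958) = −1154 + 2D
Setting this equal to −304 kJ gives 2D = 850, so D = 425 kJ/mol.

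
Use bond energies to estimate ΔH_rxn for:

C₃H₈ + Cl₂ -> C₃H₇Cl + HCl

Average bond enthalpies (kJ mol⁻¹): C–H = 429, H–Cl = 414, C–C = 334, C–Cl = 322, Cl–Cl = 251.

Bonds broken (reactants):
  C–C: 2 × 334 = 668
  C–H: 8 × 429 = 3432
  Cl–Cl: 1 × 251 = 251
  Σ(broken) = 4351 kJ
Bonds formed (products):
  C–C: 2 × 334 = 668
  C–Cl: 1 × 322 = 322
  C–H: 7 × 429 = 3003
  H–Cl: 1 × 414 = 414
  Σ(formed) = 4407 kJ
ΔH = Σ(broken) − Σ(formed) = 4351 − 4407 = −56 kJ

ΔH ≈ −56 kJ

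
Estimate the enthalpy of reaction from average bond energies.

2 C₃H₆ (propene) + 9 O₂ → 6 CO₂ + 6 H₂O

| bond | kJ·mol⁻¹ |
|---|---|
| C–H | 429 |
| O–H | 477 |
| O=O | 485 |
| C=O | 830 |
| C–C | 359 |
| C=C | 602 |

Bonds broken (reactants):
  C–C: 2 × 359 = 718
  C–H: 12 × 429 = 5148
  C=C: 2 × 602 = 1204
  O=O: 9 × 485 = 4365
  Σ(broken) = 11435 kJ
Bonds formed (products):
  C=O: 12 × 830 = 9960
  O–H: 12 × 477 = 5724
  Σ(formed) = 15684 kJ
ΔH = Σ(broken) − Σ(formed) = 11435 − 15684 = −4249 kJ

ΔH ≈ −4249 kJ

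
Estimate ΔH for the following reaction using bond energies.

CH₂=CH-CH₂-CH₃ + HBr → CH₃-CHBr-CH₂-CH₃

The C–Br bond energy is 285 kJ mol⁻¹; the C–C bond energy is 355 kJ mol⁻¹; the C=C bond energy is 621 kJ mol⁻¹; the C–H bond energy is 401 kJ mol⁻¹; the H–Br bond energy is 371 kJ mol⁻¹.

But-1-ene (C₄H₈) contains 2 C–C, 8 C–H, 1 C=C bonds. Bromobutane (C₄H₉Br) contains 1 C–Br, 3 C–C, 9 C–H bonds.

Bonds broken (reactants):
  C–C: 2 × 355 = 710
  C–H: 8 × 401 = 3208
  C=C: 1 × 621 = 621
  H–Br: 1 × 371 = 371
  Σ(broken) = 4910 kJ
Bonds formed (products):
  C–Br: 1 × 285 = 285
  C–C: 3 × 355 = 1065
  C–H: 9 × 401 = 3609
  Σ(formed) = 4959 kJ
ΔH = Σ(broken) − Σ(formed) = 4910 − 4959 = −49 kJ

ΔH ≈ −49 kJ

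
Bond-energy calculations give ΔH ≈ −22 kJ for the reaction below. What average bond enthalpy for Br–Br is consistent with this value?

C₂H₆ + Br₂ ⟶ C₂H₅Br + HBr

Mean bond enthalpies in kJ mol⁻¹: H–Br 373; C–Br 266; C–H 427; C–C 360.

Let D be the Br–Br bond energy.
Σ(broken) = 1×D + 1×360 + 6×427 = 2922 + D
Σ(formed) = 1×266 + 1×360 + 5×427 + 1×373 = 3134
ΔH = Σ(broken) − Σ(formed) = (2922 + D) − (3134) = −212 + D
Setting this equal to −22 kJ gives D = 190 kJ/mol.

D(Br–Br) ≈ 190 kJ/mol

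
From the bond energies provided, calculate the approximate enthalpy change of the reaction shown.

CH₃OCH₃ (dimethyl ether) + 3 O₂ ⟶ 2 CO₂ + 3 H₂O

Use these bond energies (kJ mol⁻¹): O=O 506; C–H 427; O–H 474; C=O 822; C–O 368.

Bonds broken (reactants):
  C–H: 6 × 427 = 2562
  C–O: 2 × 368 = 736
  O=O: 3 × 506 = 1518
  Σ(broken) = 4816 kJ
Bonds formed (products):
  C=O: 4 × 822 = 3288
  O–H: 6 × 474 = 2844
  Σ(formed) = 6132 kJ
ΔH = Σ(broken) − Σ(formed) = 4816 − 6132 = −1316 kJ

ΔH ≈ −1316 kJ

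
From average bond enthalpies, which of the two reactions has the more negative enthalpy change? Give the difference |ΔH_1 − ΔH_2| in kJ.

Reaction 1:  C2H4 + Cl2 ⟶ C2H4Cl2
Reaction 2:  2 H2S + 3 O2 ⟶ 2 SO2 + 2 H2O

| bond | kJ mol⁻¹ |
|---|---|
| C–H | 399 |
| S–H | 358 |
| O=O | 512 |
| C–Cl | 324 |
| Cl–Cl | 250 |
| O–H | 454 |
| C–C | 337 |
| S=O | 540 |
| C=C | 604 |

Reaction 1:
  Bonds broken (reactants):
    C–H: 4 × 399 = 1596
    C=C: 1 × 604 = 604
    Cl–Cl: 1 × 250 = 250
    Σ(broken) = 2450 kJ
  Bonds formed (products):
    C–C: 1 × 337 = 337
    C–Cl: 2 × 324 = 648
    C–H: 4 × 399 = 1596
    Σ(formed) = 2581 kJ
  ΔH_1 = 2450 − 2581 = −131 kJ
Reaction 2:
  Bonds broken (reactants):
    O=O: 3 × 512 = 1536
    S–H: 4 × 358 = 1432
    Σ(broken) = 2968 kJ
  Bonds formed (products):
    O–H: 4 × 454 = 1816
    S=O: 4 × 540 = 2160
    Σ(formed) = 3976 kJ
  ΔH_2 = 2968 − 3976 = −1008 kJ
ΔH_1 − ΔH_2 = +877 kJ, so reaction 2 has the more negative ΔH; |ΔH_1 − ΔH_2| = 877 kJ.

Reaction 2, by 877 kJ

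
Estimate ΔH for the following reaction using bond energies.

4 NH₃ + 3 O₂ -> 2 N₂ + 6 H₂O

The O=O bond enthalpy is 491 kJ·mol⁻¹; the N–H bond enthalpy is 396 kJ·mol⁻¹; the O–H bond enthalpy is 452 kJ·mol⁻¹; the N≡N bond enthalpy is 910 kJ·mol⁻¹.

ΔH ≈ −1019 kJ

Bonds broken (reactants):
  N–H: 12 × 396 = 4752
  O=O: 3 × 491 = 1473
  Σ(broken) = 6225 kJ
Bonds formed (products):
  N≡N: 2 × 910 = 1820
  O–H: 12 × 452 = 5424
  Σ(formed) = 7244 kJ
ΔH = Σ(broken) − Σ(formed) = 6225 − 7244 = −1019 kJ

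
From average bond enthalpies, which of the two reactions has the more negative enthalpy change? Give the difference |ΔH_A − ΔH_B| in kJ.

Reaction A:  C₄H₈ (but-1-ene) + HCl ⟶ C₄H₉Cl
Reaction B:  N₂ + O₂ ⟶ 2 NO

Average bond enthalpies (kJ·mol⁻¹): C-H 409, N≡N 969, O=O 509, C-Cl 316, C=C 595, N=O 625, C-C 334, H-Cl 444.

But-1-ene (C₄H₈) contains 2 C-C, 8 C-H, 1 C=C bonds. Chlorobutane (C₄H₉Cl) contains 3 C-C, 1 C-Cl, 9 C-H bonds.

Reaction A, by 248 kJ

Reaction A:
  Bonds broken (reactants):
    C-C: 2 × 334 = 668
    C-H: 8 × 409 = 3272
    C=C: 1 × 595 = 595
    H-Cl: 1 × 444 = 444
    Σ(broken) = 4979 kJ
  Bonds formed (products):
    C-C: 3 × 334 = 1002
    C-Cl: 1 × 316 = 316
    C-H: 9 × 409 = 3681
    Σ(formed) = 4999 kJ
  ΔH_A = 4979 − 4999 = −20 kJ
Reaction B:
  Bonds broken (reactants):
    N≡N: 1 × 969 = 969
    O=O: 1 × 509 = 509
    Σ(broken) = 1478 kJ
  Bonds formed (products):
    N=O: 2 × 625 = 1250
    Σ(formed) = 1250 kJ
  ΔH_B = 1478 − 1250 = +228 kJ
ΔH_A − ΔH_B = −248 kJ, so reaction A has the more negative ΔH; |ΔH_A − ΔH_B| = 248 kJ.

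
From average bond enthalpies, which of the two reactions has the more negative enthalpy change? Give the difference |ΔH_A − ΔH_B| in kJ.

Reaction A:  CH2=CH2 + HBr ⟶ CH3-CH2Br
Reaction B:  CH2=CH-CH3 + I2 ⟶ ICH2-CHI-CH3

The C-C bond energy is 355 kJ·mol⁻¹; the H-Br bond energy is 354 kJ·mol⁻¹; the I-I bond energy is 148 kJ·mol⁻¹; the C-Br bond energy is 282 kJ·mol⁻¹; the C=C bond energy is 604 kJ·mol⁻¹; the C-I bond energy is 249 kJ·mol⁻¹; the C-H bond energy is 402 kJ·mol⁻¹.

Reaction B, by 20 kJ

Reaction A:
  Bonds broken (reactants):
    C-H: 4 × 402 = 1608
    C=C: 1 × 604 = 604
    H-Br: 1 × 354 = 354
    Σ(broken) = 2566 kJ
  Bonds formed (products):
    C-Br: 1 × 282 = 282
    C-C: 1 × 355 = 355
    C-H: 5 × 402 = 2010
    Σ(formed) = 2647 kJ
  ΔH_A = 2566 − 2647 = −81 kJ
Reaction B:
  Bonds broken (reactants):
    C-C: 1 × 355 = 355
    C-H: 6 × 402 = 2412
    C=C: 1 × 604 = 604
    I-I: 1 × 148 = 148
    Σ(broken) = 3519 kJ
  Bonds formed (products):
    C-C: 2 × 355 = 710
    C-H: 6 × 402 = 2412
    C-I: 2 × 249 = 498
    Σ(formed) = 3620 kJ
  ΔH_B = 3519 − 3620 = −101 kJ
ΔH_A − ΔH_B = +20 kJ, so reaction B has the more negative ΔH; |ΔH_A − ΔH_B| = 20 kJ.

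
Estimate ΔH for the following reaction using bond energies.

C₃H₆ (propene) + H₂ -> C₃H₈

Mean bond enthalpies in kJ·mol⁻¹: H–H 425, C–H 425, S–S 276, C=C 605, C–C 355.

ΔH ≈ −175 kJ

Bonds broken (reactants):
  C–C: 1 × 355 = 355
  C–H: 6 × 425 = 2550
  C=C: 1 × 605 = 605
  H–H: 1 × 425 = 425
  Σ(broken) = 3935 kJ
Bonds formed (products):
  C–C: 2 × 355 = 710
  C–H: 8 × 425 = 3400
  Σ(formed) = 4110 kJ
ΔH = Σ(broken) − Σ(formed) = 3935 − 4110 = −175 kJ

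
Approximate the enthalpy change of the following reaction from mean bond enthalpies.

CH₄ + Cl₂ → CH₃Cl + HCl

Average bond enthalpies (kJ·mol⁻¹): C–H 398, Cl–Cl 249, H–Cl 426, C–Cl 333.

Bonds broken (reactants):
  C–H: 4 × 398 = 1592
  Cl–Cl: 1 × 249 = 249
  Σ(broken) = 1841 kJ
Bonds formed (products):
  C–Cl: 1 × 333 = 333
  C–H: 3 × 398 = 1194
  H–Cl: 1 × 426 = 426
  Σ(formed) = 1953 kJ
ΔH = Σ(broken) − Σ(formed) = 1841 − 1953 = −112 kJ

ΔH ≈ −112 kJ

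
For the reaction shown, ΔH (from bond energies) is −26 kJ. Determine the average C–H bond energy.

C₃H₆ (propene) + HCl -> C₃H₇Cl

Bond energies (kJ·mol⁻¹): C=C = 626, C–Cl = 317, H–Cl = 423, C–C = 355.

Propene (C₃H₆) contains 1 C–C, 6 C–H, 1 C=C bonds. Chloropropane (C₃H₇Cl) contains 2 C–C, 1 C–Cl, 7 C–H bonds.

Let D be the C–H bond energy.
Σ(broken) = 1×355 + 6×D + 1×626 + 1×423 = 1404 + 6D
Σ(formed) = 2×355 + 1×317 + 7×D = 1027 + 7D
ΔH = Σ(broken) − Σ(formed) = (1404 + 6D) − (1027 + 7D) = +377 − D
Setting this equal to −26 kJ gives D = 403 kJ/mol.

D(C–H) ≈ 403 kJ/mol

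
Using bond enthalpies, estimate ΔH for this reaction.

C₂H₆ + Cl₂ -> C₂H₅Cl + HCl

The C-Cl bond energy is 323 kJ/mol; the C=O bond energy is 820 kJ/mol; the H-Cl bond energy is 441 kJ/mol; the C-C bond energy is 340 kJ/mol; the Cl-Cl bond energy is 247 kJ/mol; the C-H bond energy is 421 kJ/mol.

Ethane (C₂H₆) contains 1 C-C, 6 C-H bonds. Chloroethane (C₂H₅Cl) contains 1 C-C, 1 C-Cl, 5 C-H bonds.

Bonds broken (reactants):
  C-C: 1 × 340 = 340
  C-H: 6 × 421 = 2526
  Cl-Cl: 1 × 247 = 247
  Σ(broken) = 3113 kJ
Bonds formed (products):
  C-C: 1 × 340 = 340
  C-Cl: 1 × 323 = 323
  C-H: 5 × 421 = 2105
  H-Cl: 1 × 441 = 441
  Σ(formed) = 3209 kJ
ΔH = Σ(broken) − Σ(formed) = 3113 − 3209 = −96 kJ

ΔH ≈ −96 kJ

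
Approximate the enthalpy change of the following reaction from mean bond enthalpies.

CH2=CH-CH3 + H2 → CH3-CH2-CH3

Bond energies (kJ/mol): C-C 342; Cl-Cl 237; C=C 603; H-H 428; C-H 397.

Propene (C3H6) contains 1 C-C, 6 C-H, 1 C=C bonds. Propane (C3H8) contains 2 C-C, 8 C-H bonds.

Bonds broken (reactants):
  C-C: 1 × 342 = 342
  C-H: 6 × 397 = 2382
  C=C: 1 × 603 = 603
  H-H: 1 × 428 = 428
  Σ(broken) = 3755 kJ
Bonds formed (products):
  C-C: 2 × 342 = 684
  C-H: 8 × 397 = 3176
  Σ(formed) = 3860 kJ
ΔH = Σ(broken) − Σ(formed) = 3755 − 3860 = −105 kJ

ΔH ≈ −105 kJ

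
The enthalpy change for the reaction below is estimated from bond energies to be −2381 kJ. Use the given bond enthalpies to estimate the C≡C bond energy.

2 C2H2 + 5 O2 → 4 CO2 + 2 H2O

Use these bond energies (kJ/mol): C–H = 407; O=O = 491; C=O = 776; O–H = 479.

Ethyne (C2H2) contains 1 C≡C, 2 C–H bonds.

Let D be the C≡C bond energy.
Σ(broken) = 2×D + 4×407 + 5×491 = 4083 + 2D
Σ(formed) = 8×776 + 4×479 = 8124
ΔH = Σ(broken) − Σ(formed) = (4083 + 2D) − (8124) = −4041 + 2D
Setting this equal to −2381 kJ gives 2D = 1660, so D = 830 kJ/mol.

D(C≡C) ≈ 830 kJ/mol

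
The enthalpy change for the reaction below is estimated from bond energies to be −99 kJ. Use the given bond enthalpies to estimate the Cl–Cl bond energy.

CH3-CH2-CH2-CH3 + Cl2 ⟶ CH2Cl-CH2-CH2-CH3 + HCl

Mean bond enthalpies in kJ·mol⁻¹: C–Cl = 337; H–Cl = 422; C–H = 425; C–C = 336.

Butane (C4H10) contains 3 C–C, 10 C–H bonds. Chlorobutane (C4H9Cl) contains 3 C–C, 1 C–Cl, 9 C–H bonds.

Let D be the Cl–Cl bond energy.
Σ(broken) = 3×336 + 10×425 + 1×D = 5258 + D
Σ(formed) = 3×336 + 1×337 + 9×425 + 1×422 = 5592
ΔH = Σ(broken) − Σ(formed) = (5258 + D) − (5592) = −334 + D
Setting this equal to −99 kJ gives D = 235 kJ/mol.

D(Cl–Cl) ≈ 235 kJ/mol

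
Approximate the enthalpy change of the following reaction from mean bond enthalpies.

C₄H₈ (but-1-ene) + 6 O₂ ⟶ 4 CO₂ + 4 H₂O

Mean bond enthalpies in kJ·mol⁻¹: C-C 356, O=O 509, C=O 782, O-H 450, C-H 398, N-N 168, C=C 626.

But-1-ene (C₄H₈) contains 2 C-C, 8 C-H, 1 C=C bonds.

ΔH ≈ −2280 kJ

Bonds broken (reactants):
  C-C: 2 × 356 = 712
  C-H: 8 × 398 = 3184
  C=C: 1 × 626 = 626
  O=O: 6 × 509 = 3054
  Σ(broken) = 7576 kJ
Bonds formed (products):
  C=O: 8 × 782 = 6256
  O-H: 8 × 450 = 3600
  Σ(formed) = 9856 kJ
ΔH = Σ(broken) − Σ(formed) = 7576 − 9856 = −2280 kJ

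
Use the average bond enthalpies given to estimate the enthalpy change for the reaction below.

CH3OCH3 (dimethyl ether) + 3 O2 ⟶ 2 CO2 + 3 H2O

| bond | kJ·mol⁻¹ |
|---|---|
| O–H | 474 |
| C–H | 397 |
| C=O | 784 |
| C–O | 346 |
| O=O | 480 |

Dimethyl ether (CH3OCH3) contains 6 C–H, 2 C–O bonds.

Bonds broken (reactants):
  C–H: 6 × 397 = 2382
  C–O: 2 × 346 = 692
  O=O: 3 × 480 = 1440
  Σ(broken) = 4514 kJ
Bonds formed (products):
  C=O: 4 × 784 = 3136
  O–H: 6 × 474 = 2844
  Σ(formed) = 5980 kJ
ΔH = Σ(broken) − Σ(formed) = 4514 − 5980 = −1466 kJ

ΔH ≈ −1466 kJ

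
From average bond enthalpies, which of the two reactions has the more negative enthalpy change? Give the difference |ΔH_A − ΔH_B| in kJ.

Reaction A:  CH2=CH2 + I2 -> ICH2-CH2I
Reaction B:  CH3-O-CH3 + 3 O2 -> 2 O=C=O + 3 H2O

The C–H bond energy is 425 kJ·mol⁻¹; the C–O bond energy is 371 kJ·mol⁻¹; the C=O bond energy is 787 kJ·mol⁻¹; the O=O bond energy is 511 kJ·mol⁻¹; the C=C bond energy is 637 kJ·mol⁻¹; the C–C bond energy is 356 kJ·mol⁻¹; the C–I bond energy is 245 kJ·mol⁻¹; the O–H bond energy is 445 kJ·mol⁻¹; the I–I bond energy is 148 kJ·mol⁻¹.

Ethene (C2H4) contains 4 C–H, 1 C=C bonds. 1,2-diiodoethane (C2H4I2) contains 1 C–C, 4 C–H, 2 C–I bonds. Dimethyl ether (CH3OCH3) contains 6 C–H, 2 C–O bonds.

Reaction B, by 932 kJ

Reaction A:
  Bonds broken (reactants):
    C–H: 4 × 425 = 1700
    C=C: 1 × 637 = 637
    I–I: 1 × 148 = 148
    Σ(broken) = 2485 kJ
  Bonds formed (products):
    C–C: 1 × 356 = 356
    C–H: 4 × 425 = 1700
    C–I: 2 × 245 = 490
    Σ(formed) = 2546 kJ
  ΔH_A = 2485 − 2546 = −61 kJ
Reaction B:
  Bonds broken (reactants):
    C–H: 6 × 425 = 2550
    C–O: 2 × 371 = 742
    O=O: 3 × 511 = 1533
    Σ(broken) = 4825 kJ
  Bonds formed (products):
    C=O: 4 × 787 = 3148
    O–H: 6 × 445 = 2670
    Σ(formed) = 5818 kJ
  ΔH_B = 4825 − 5818 = −993 kJ
ΔH_A − ΔH_B = +932 kJ, so reaction B has the more negative ΔH; |ΔH_A − ΔH_B| = 932 kJ.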